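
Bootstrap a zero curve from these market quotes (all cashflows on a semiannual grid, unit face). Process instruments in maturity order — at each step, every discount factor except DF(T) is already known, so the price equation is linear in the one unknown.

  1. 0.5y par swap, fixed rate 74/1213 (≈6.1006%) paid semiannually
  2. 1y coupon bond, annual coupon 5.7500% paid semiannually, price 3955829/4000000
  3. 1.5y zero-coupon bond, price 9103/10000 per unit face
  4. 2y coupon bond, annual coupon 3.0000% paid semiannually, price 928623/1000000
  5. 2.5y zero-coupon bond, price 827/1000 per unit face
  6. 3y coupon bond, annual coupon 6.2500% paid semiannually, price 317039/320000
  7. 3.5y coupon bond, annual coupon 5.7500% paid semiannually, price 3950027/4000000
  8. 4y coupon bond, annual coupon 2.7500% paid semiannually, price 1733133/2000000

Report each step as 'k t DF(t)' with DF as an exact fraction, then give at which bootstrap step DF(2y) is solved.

1 1/2 1213/1250
2 1 4671/5000
3 3/2 9103/10000
4 2 8733/10000
5 5/2 827/1000
6 3 8239/10000
7 7/2 8107/10000
8 4 3857/5000
DF(2y) is solved at step 4

step 1 [0.5y] swap r/2=37/1213: DF=(1 − 37/1213·(0))/(1+37/1213) = 1213/1250 ≈ 0.970400
step 2 [1y] bond c/2=23/800: DF=(3955829/4000000 − 23/800·(0.970400))/(1+23/800) = 4671/5000 ≈ 0.934200
step 3 [1.5y] zero: DF = P = 9103/10000 ≈ 0.910300
step 4 [2y] bond c/2=3/200: DF=(928623/1000000 − 3/200·(0.970400+0.934200+0.910300))/(1+3/200) = 8733/10000 ≈ 0.873300
step 5 [2.5y] zero: DF = P = 827/1000 ≈ 0.827000
step 6 [3y] bond c/2=1/32: DF=(317039/320000 − 1/32·(0.970400+0.934200+0.910300+0.873300+0.827000))/(1+1/32) = 8239/10000 ≈ 0.823900
step 7 [3.5y] bond c/2=23/800: DF=(3950027/4000000 − 23/800·(0.970400+0.934200+0.910300+0.873300+0.827000+0.823900))/(1+23/800) = 8107/10000 ≈ 0.810700
step 8 [4y] bond c/2=11/800: DF=(1733133/2000000 − 11/800·(0.970400+0.934200+0.910300+0.873300+0.827000+0.823900+0.810700))/(1+11/800) = 3857/5000 ≈ 0.771400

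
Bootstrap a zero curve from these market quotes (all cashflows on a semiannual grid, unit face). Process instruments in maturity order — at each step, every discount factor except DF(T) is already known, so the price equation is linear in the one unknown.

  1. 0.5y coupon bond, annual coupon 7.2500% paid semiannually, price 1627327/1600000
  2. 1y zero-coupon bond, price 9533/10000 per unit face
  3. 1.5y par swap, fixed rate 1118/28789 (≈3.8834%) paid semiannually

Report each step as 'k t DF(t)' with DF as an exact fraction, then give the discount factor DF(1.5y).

1 1/2 1963/2000
2 1 9533/10000
3 3/2 9441/10000
DF(1.5y) = 9441/10000 ≈ 0.944100

step 1 [0.5y] bond c/2=29/800: DF=(1627327/1600000 − 29/800·(0))/(1+29/800) = 1963/2000 ≈ 0.981500
step 2 [1y] zero: DF = P = 9533/10000 ≈ 0.953300
step 3 [1.5y] swap r/2=559/28789: DF=(1 − 559/28789·(0.981500+0.953300))/(1+559/28789) = 9441/10000 ≈ 0.944100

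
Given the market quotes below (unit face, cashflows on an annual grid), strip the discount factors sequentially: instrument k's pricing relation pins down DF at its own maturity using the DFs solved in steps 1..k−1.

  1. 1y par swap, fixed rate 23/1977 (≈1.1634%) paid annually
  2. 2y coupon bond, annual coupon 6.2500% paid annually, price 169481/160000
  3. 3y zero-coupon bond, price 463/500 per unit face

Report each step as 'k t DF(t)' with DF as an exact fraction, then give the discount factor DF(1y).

1 1 1977/2000
2 2 2347/2500
3 3 463/500
DF(1y) = 1977/2000 ≈ 0.988500

step 1 [1y] swap r/1=23/1977: DF=(1 − 23/1977·(0))/(1+23/1977) = 1977/2000 ≈ 0.988500
step 2 [2y] bond c/1=1/16: DF=(169481/160000 − 1/16·(0.988500))/(1+1/16) = 2347/2500 ≈ 0.938800
step 3 [3y] zero: DF = P = 463/500 ≈ 0.926000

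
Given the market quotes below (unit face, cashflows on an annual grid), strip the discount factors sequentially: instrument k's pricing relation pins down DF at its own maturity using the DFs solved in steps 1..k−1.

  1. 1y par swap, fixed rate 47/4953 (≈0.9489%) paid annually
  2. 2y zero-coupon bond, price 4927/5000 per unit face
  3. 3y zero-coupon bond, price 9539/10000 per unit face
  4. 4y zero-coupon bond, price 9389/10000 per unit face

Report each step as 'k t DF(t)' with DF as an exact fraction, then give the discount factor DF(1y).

step 1 [1y] swap r/1=47/4953: DF=(1 − 47/4953·(0))/(1+47/4953) = 4953/5000 ≈ 0.990600
step 2 [2y] zero: DF = P = 4927/5000 ≈ 0.985400
step 3 [3y] zero: DF = P = 9539/10000 ≈ 0.953900
step 4 [4y] zero: DF = P = 9389/10000 ≈ 0.938900

1 1 4953/5000
2 2 4927/5000
3 3 9539/10000
4 4 9389/10000
DF(1y) = 4953/5000 ≈ 0.990600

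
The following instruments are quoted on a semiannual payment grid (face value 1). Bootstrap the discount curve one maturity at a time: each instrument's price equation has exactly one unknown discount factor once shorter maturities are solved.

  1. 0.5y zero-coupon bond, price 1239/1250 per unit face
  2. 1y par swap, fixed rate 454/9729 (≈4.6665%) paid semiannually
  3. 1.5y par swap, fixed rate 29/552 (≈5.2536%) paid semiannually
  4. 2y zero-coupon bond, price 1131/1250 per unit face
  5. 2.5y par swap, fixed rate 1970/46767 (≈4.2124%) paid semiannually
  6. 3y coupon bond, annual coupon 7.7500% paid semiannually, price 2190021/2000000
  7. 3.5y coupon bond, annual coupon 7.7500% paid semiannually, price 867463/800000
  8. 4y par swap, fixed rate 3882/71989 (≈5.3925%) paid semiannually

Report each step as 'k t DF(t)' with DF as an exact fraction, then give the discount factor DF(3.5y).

1 1/2 1239/1250
2 1 4773/5000
3 3/2 4623/5000
4 2 1131/1250
5 5/2 1803/2000
6 3 8797/10000
7 7/2 4183/5000
8 4 8059/10000
DF(3.5y) = 4183/5000 ≈ 0.836600

step 1 [0.5y] zero: DF = P = 1239/1250 ≈ 0.991200
step 2 [1y] swap r/2=227/9729: DF=(1 − 227/9729·(0.991200))/(1+227/9729) = 4773/5000 ≈ 0.954600
step 3 [1.5y] swap r/2=29/1104: DF=(1 − 29/1104·(0.991200+0.954600))/(1+29/1104) = 4623/5000 ≈ 0.924600
step 4 [2y] zero: DF = P = 1131/1250 ≈ 0.904800
step 5 [2.5y] swap r/2=985/46767: DF=(1 − 985/46767·(0.991200+0.954600+0.924600+0.904800))/(1+985/46767) = 1803/2000 ≈ 0.901500
step 6 [3y] bond c/2=31/800: DF=(2190021/2000000 − 31/800·(0.991200+0.954600+0.924600+0.904800+0.901500))/(1+31/800) = 8797/10000 ≈ 0.879700
step 7 [3.5y] bond c/2=31/800: DF=(867463/800000 − 31/800·(0.991200+0.954600+0.924600+0.904800+0.901500+0.879700))/(1+31/800) = 4183/5000 ≈ 0.836600
step 8 [4y] swap r/2=1941/71989: DF=(1 − 1941/71989·(0.991200+0.954600+0.924600+0.904800+0.901500+0.879700+0.836600))/(1+1941/71989) = 8059/10000 ≈ 0.805900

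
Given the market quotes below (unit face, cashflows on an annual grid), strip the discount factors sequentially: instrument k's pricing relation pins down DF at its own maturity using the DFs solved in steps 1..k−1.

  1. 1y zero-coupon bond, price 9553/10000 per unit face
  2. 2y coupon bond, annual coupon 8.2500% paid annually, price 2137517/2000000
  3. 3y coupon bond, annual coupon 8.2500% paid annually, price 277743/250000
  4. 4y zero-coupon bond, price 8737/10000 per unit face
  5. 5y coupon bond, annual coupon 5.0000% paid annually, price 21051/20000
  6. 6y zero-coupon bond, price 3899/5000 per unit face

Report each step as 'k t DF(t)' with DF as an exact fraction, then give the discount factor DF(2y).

step 1 [1y] zero: DF = P = 9553/10000 ≈ 0.955300
step 2 [2y] bond c/1=33/400: DF=(2137517/2000000 − 33/400·(0.955300))/(1+33/400) = 1829/2000 ≈ 0.914500
step 3 [3y] bond c/1=33/400: DF=(277743/250000 − 33/400·(0.955300+0.914500))/(1+33/400) = 4419/5000 ≈ 0.883800
step 4 [4y] zero: DF = P = 8737/10000 ≈ 0.873700
step 5 [5y] bond c/1=1/20: DF=(21051/20000 − 1/20·(0.955300+0.914500+0.883800+0.873700))/(1+1/20) = 8297/10000 ≈ 0.829700
step 6 [6y] zero: DF = P = 3899/5000 ≈ 0.779800

1 1 9553/10000
2 2 1829/2000
3 3 4419/5000
4 4 8737/10000
5 5 8297/10000
6 6 3899/5000
DF(2y) = 1829/2000 ≈ 0.914500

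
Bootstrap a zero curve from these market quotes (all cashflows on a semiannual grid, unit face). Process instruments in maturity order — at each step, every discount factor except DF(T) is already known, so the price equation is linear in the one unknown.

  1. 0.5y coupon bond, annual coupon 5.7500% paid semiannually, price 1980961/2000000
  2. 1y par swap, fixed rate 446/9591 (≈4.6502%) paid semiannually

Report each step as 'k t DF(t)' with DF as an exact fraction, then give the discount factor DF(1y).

step 1 [0.5y] bond c/2=23/800: DF=(1980961/2000000 − 23/800·(0))/(1+23/800) = 2407/2500 ≈ 0.962800
step 2 [1y] swap r/2=223/9591: DF=(1 − 223/9591·(0.962800))/(1+223/9591) = 4777/5000 ≈ 0.955400

1 1/2 2407/2500
2 1 4777/5000
DF(1y) = 4777/5000 ≈ 0.955400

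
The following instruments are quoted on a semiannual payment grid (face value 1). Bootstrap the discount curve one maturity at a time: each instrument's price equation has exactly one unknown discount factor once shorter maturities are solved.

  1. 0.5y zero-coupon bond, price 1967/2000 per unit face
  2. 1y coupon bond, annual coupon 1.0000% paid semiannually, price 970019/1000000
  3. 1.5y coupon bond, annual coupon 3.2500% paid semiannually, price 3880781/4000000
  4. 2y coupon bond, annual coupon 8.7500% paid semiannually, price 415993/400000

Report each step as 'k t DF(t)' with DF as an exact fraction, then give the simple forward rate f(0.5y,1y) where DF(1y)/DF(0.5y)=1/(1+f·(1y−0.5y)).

1 1/2 1967/2000
2 1 9603/10000
3 3/2 2309/2500
4 2 4381/5000
f(0.5y,1y) = ((1967/2000)/(9603/10000) − 1)/(1/2) = 464/9603 ≈ 4.8318%

step 1 [0.5y] zero: DF = P = 1967/2000 ≈ 0.983500
step 2 [1y] bond c/2=1/200: DF=(970019/1000000 − 1/200·(0.983500))/(1+1/200) = 9603/10000 ≈ 0.960300
step 3 [1.5y] bond c/2=13/800: DF=(3880781/4000000 − 13/800·(0.983500+0.960300))/(1+13/800) = 2309/2500 ≈ 0.923600
step 4 [2y] bond c/2=7/160: DF=(415993/400000 − 7/160·(0.983500+0.960300+0.923600))/(1+7/160) = 4381/5000 ≈ 0.876200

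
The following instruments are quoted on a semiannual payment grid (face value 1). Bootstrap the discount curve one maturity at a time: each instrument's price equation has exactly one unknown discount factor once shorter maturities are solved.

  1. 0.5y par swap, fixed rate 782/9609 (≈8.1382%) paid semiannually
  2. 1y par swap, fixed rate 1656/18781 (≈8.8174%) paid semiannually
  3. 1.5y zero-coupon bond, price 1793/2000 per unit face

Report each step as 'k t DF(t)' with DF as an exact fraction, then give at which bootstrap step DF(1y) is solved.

step 1 [0.5y] swap r/2=391/9609: DF=(1 − 391/9609·(0))/(1+391/9609) = 9609/10000 ≈ 0.960900
step 2 [1y] swap r/2=828/18781: DF=(1 − 828/18781·(0.960900))/(1+828/18781) = 2293/2500 ≈ 0.917200
step 3 [1.5y] zero: DF = P = 1793/2000 ≈ 0.896500

1 1/2 9609/10000
2 1 2293/2500
3 3/2 1793/2000
DF(1y) is solved at step 2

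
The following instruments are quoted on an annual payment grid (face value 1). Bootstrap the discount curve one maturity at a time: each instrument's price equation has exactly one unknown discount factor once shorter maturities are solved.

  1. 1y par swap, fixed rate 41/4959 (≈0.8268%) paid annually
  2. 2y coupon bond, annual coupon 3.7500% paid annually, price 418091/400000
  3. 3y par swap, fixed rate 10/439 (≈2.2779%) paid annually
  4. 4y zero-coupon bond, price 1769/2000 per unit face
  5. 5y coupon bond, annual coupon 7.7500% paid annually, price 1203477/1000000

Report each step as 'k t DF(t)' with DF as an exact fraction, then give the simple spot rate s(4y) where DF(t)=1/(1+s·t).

step 1 [1y] swap r/1=41/4959: DF=(1 − 41/4959·(0))/(1+41/4959) = 4959/5000 ≈ 0.991800
step 2 [2y] bond c/1=3/80: DF=(418091/400000 − 3/80·(0.991800))/(1+3/80) = 2429/2500 ≈ 0.971600
step 3 [3y] swap r/1=10/439: DF=(1 − 10/439·(0.991800+0.971600))/(1+10/439) = 467/500 ≈ 0.934000
step 4 [4y] zero: DF = P = 1769/2000 ≈ 0.884500
step 5 [5y] bond c/1=31/400: DF=(1203477/1000000 − 31/400·(0.991800+0.971600+0.934000+0.884500))/(1+31/400) = 8449/10000 ≈ 0.844900

1 1 4959/5000
2 2 2429/2500
3 3 467/500
4 4 1769/2000
5 5 8449/10000
s(4y) = (1/(1769/2000) − 1)/(4) = 231/7076 ≈ 3.2646%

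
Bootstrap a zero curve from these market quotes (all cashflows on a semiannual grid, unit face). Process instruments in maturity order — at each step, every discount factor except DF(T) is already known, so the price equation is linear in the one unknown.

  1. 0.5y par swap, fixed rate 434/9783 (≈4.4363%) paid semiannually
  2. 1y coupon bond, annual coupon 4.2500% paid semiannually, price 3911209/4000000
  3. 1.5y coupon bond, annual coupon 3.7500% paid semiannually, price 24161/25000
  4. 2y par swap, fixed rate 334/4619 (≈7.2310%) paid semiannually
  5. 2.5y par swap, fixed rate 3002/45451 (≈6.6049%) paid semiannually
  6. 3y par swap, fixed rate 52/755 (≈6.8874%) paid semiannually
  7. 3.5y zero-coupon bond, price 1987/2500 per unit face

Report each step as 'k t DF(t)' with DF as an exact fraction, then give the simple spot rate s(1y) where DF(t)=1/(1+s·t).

step 1 [0.5y] swap r/2=217/9783: DF=(1 − 217/9783·(0))/(1+217/9783) = 9783/10000 ≈ 0.978300
step 2 [1y] bond c/2=17/800: DF=(3911209/4000000 − 17/800·(0.978300))/(1+17/800) = 9371/10000 ≈ 0.937100
step 3 [1.5y] bond c/2=3/160: DF=(24161/25000 − 3/160·(0.978300+0.937100))/(1+3/160) = 4567/5000 ≈ 0.913400
step 4 [2y] swap r/2=167/4619: DF=(1 − 167/4619·(0.978300+0.937100+0.913400))/(1+167/4619) = 1083/1250 ≈ 0.866400
step 5 [2.5y] swap r/2=1501/45451: DF=(1 − 1501/45451·(0.978300+0.937100+0.913400+0.866400))/(1+1501/45451) = 8499/10000 ≈ 0.849900
step 6 [3y] swap r/2=26/755: DF=(1 − 26/755·(0.978300+0.937100+0.913400+0.866400+0.849900))/(1+26/755) = 4077/5000 ≈ 0.815400
step 7 [3.5y] zero: DF = P = 1987/2500 ≈ 0.794800

1 1/2 9783/10000
2 1 9371/10000
3 3/2 4567/5000
4 2 1083/1250
5 5/2 8499/10000
6 3 4077/5000
7 7/2 1987/2500
s(1y) = (1/(9371/10000) − 1)/(1) = 629/9371 ≈ 6.7122%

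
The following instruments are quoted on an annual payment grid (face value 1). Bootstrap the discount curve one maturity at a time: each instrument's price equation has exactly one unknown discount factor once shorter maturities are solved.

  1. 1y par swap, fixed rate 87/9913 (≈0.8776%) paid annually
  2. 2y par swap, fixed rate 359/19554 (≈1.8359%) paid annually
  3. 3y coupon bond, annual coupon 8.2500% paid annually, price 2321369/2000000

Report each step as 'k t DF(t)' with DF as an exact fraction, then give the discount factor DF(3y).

step 1 [1y] swap r/1=87/9913: DF=(1 − 87/9913·(0))/(1+87/9913) = 9913/10000 ≈ 0.991300
step 2 [2y] swap r/1=359/19554: DF=(1 − 359/19554·(0.991300))/(1+359/19554) = 9641/10000 ≈ 0.964100
step 3 [3y] bond c/1=33/400: DF=(2321369/2000000 − 33/400·(0.991300+0.964100))/(1+33/400) = 577/625 ≈ 0.923200

1 1 9913/10000
2 2 9641/10000
3 3 577/625
DF(3y) = 577/625 ≈ 0.923200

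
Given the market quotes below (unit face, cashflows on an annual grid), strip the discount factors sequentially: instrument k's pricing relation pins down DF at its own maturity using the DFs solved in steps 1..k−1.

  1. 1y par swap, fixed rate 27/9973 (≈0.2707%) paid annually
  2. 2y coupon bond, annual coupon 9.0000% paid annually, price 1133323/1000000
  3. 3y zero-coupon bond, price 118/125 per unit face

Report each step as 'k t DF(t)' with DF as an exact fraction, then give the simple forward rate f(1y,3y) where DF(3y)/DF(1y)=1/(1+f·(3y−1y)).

1 1 9973/10000
2 2 4787/5000
3 3 118/125
f(1y,3y) = ((9973/10000)/(118/125) − 1)/(2) = 533/18880 ≈ 2.8231%

step 1 [1y] swap r/1=27/9973: DF=(1 − 27/9973·(0))/(1+27/9973) = 9973/10000 ≈ 0.997300
step 2 [2y] bond c/1=9/100: DF=(1133323/1000000 − 9/100·(0.997300))/(1+9/100) = 4787/5000 ≈ 0.957400
step 3 [3y] zero: DF = P = 118/125 ≈ 0.944000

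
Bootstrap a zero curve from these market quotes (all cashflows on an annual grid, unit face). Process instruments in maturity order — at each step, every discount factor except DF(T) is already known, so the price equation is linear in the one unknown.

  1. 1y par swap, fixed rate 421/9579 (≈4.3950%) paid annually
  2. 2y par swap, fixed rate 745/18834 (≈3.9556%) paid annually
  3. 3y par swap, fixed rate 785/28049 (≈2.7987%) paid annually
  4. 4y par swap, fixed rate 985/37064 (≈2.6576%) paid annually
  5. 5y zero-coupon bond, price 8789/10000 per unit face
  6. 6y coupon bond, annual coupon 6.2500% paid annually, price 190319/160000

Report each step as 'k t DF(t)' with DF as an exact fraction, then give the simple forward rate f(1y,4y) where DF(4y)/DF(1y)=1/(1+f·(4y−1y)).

step 1 [1y] swap r/1=421/9579: DF=(1 − 421/9579·(0))/(1+421/9579) = 9579/10000 ≈ 0.957900
step 2 [2y] swap r/1=745/18834: DF=(1 − 745/18834·(0.957900))/(1+745/18834) = 1851/2000 ≈ 0.925500
step 3 [3y] swap r/1=785/28049: DF=(1 − 785/28049·(0.957900+0.925500))/(1+785/28049) = 1843/2000 ≈ 0.921500
step 4 [4y] swap r/1=985/37064: DF=(1 − 985/37064·(0.957900+0.925500+0.921500))/(1+985/37064) = 1803/2000 ≈ 0.901500
step 5 [5y] zero: DF = P = 8789/10000 ≈ 0.878900
step 6 [6y] bond c/1=1/16: DF=(190319/160000 − 1/16·(0.957900+0.925500+0.921500+0.901500+0.878900))/(1+1/16) = 4249/5000 ≈ 0.849800

1 1 9579/10000
2 2 1851/2000
3 3 1843/2000
4 4 1803/2000
5 5 8789/10000
6 6 4249/5000
f(1y,4y) = ((9579/10000)/(1803/2000) − 1)/(3) = 188/9015 ≈ 2.0854%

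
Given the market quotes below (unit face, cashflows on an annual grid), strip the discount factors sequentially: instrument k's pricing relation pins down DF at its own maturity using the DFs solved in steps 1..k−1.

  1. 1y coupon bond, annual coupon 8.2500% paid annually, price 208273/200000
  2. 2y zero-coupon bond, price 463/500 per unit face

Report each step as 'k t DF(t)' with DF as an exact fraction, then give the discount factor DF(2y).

1 1 481/500
2 2 463/500
DF(2y) = 463/500 ≈ 0.926000

step 1 [1y] bond c/1=33/400: DF=(208273/200000 − 33/400·(0))/(1+33/400) = 481/500 ≈ 0.962000
step 2 [2y] zero: DF = P = 463/500 ≈ 0.926000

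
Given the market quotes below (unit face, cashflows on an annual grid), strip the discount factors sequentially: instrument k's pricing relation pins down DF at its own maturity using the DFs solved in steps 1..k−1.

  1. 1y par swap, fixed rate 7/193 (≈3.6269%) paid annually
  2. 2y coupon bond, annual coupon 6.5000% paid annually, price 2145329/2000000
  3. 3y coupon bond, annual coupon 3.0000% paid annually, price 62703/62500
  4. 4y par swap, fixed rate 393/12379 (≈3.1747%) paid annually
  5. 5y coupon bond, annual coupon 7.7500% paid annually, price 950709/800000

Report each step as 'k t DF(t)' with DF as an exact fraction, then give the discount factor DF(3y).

1 1 193/200
2 2 9483/10000
3 3 9183/10000
4 4 8821/10000
5 5 4179/5000
DF(3y) = 9183/10000 ≈ 0.918300

step 1 [1y] swap r/1=7/193: DF=(1 − 7/193·(0))/(1+7/193) = 193/200 ≈ 0.965000
step 2 [2y] bond c/1=13/200: DF=(2145329/2000000 − 13/200·(0.965000))/(1+13/200) = 9483/10000 ≈ 0.948300
step 3 [3y] bond c/1=3/100: DF=(62703/62500 − 3/100·(0.965000+0.948300))/(1+3/100) = 9183/10000 ≈ 0.918300
step 4 [4y] swap r/1=393/12379: DF=(1 − 393/12379·(0.965000+0.948300+0.918300))/(1+393/12379) = 8821/10000 ≈ 0.882100
step 5 [5y] bond c/1=31/400: DF=(950709/800000 − 31/400·(0.965000+0.948300+0.918300+0.882100))/(1+31/400) = 4179/5000 ≈ 0.835800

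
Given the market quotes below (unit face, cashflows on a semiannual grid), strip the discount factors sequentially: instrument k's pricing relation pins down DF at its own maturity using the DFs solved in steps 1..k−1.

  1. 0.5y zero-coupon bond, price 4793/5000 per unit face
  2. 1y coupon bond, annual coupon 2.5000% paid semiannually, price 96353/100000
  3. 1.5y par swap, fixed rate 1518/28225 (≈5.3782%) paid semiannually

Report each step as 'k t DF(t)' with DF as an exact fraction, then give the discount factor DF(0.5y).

step 1 [0.5y] zero: DF = P = 4793/5000 ≈ 0.958600
step 2 [1y] bond c/2=1/80: DF=(96353/100000 − 1/80·(0.958600))/(1+1/80) = 4699/5000 ≈ 0.939800
step 3 [1.5y] swap r/2=759/28225: DF=(1 − 759/28225·(0.958600+0.939800))/(1+759/28225) = 9241/10000 ≈ 0.924100

1 1/2 4793/5000
2 1 4699/5000
3 3/2 9241/10000
DF(0.5y) = 4793/5000 ≈ 0.958600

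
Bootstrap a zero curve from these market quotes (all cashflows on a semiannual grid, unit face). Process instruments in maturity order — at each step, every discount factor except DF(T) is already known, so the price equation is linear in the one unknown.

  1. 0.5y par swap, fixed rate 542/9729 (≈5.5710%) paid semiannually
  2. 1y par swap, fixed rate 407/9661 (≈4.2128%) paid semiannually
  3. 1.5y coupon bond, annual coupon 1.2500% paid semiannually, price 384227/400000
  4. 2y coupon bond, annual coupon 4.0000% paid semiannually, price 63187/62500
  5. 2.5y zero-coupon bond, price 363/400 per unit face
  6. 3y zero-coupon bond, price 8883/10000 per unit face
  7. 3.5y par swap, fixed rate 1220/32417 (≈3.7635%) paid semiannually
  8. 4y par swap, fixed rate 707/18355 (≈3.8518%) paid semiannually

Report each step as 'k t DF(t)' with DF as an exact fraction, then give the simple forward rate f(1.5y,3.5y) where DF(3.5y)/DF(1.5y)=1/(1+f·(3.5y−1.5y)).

1 1/2 9729/10000
2 1 9593/10000
3 3/2 4713/5000
4 2 2337/2500
5 5/2 363/400
6 3 8883/10000
7 7/2 439/500
8 4 4293/5000
f(1.5y,3.5y) = ((4713/5000)/(439/500) − 1)/(2) = 323/8780 ≈ 3.6788%

step 1 [0.5y] swap r/2=271/9729: DF=(1 − 271/9729·(0))/(1+271/9729) = 9729/10000 ≈ 0.972900
step 2 [1y] swap r/2=407/19322: DF=(1 − 407/19322·(0.972900))/(1+407/19322) = 9593/10000 ≈ 0.959300
step 3 [1.5y] bond c/2=1/160: DF=(384227/400000 − 1/160·(0.972900+0.959300))/(1+1/160) = 4713/5000 ≈ 0.942600
step 4 [2y] bond c/2=1/50: DF=(63187/62500 − 1/50·(0.972900+0.959300+0.942600))/(1+1/50) = 2337/2500 ≈ 0.934800
step 5 [2.5y] zero: DF = P = 363/400 ≈ 0.907500
step 6 [3y] zero: DF = P = 8883/10000 ≈ 0.888300
step 7 [3.5y] swap r/2=610/32417: DF=(1 − 610/32417·(0.972900+0.959300+0.942600+0.934800+0.907500+0.888300))/(1+610/32417) = 439/500 ≈ 0.878000
step 8 [4y] swap r/2=707/36710: DF=(1 − 707/36710·(0.972900+0.959300+0.942600+0.934800+0.907500+0.888300+0.878000))/(1+707/36710) = 4293/5000 ≈ 0.858600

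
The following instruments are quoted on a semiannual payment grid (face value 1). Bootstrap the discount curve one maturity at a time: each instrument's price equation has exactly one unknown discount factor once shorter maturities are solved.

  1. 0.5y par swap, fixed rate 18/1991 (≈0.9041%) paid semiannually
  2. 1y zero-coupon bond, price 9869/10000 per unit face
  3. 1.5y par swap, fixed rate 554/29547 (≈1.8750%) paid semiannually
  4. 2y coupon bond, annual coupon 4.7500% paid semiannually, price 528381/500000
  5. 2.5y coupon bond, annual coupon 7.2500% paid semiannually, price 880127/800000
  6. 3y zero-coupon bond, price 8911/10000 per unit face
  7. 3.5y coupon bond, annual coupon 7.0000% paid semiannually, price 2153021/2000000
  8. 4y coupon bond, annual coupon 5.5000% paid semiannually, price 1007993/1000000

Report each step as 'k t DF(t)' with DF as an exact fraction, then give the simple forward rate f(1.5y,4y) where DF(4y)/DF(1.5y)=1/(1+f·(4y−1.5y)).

1 1/2 1991/2000
2 1 9869/10000
3 3/2 9723/10000
4 2 9637/10000
5 5/2 4623/5000
6 3 8911/10000
7 7/2 4231/5000
8 4 8049/10000
f(1.5y,4y) = ((9723/10000)/(8049/10000) − 1)/(5/2) = 1116/13415 ≈ 8.3190%

step 1 [0.5y] swap r/2=9/1991: DF=(1 − 9/1991·(0))/(1+9/1991) = 1991/2000 ≈ 0.995500
step 2 [1y] zero: DF = P = 9869/10000 ≈ 0.986900
step 3 [1.5y] swap r/2=277/29547: DF=(1 − 277/29547·(0.995500+0.986900))/(1+277/29547) = 9723/10000 ≈ 0.972300
step 4 [2y] bond c/2=19/800: DF=(528381/500000 − 19/800·(0.995500+0.986900+0.972300))/(1+19/800) = 9637/10000 ≈ 0.963700
step 5 [2.5y] bond c/2=29/800: DF=(880127/800000 − 29/800·(0.995500+0.986900+0.972300+0.963700))/(1+29/800) = 4623/5000 ≈ 0.924600
step 6 [3y] zero: DF = P = 8911/10000 ≈ 0.891100
step 7 [3.5y] bond c/2=7/200: DF=(2153021/2000000 − 7/200·(0.995500+0.986900+0.972300+0.963700+0.924600+0.891100))/(1+7/200) = 4231/5000 ≈ 0.846200
step 8 [4y] bond c/2=11/400: DF=(1007993/1000000 − 11/400·(0.995500+0.986900+0.972300+0.963700+0.924600+0.891100+0.846200))/(1+11/400) = 8049/10000 ≈ 0.804900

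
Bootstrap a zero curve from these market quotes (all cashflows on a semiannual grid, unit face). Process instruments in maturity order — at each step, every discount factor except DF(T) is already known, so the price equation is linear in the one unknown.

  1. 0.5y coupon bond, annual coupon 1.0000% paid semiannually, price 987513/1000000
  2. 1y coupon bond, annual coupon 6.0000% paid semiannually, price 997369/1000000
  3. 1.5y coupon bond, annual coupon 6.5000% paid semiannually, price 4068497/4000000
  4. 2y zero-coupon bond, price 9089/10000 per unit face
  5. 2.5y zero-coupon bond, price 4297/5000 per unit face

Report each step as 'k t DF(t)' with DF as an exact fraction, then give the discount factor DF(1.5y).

step 1 [0.5y] bond c/2=1/200: DF=(987513/1000000 − 1/200·(0))/(1+1/200) = 4913/5000 ≈ 0.982600
step 2 [1y] bond c/2=3/100: DF=(997369/1000000 − 3/100·(0.982600))/(1+3/100) = 9397/10000 ≈ 0.939700
step 3 [1.5y] bond c/2=13/400: DF=(4068497/4000000 − 13/400·(0.982600+0.939700))/(1+13/400) = 4623/5000 ≈ 0.924600
step 4 [2y] zero: DF = P = 9089/10000 ≈ 0.908900
step 5 [2.5y] zero: DF = P = 4297/5000 ≈ 0.859400

1 1/2 4913/5000
2 1 9397/10000
3 3/2 4623/5000
4 2 9089/10000
5 5/2 4297/5000
DF(1.5y) = 4623/5000 ≈ 0.924600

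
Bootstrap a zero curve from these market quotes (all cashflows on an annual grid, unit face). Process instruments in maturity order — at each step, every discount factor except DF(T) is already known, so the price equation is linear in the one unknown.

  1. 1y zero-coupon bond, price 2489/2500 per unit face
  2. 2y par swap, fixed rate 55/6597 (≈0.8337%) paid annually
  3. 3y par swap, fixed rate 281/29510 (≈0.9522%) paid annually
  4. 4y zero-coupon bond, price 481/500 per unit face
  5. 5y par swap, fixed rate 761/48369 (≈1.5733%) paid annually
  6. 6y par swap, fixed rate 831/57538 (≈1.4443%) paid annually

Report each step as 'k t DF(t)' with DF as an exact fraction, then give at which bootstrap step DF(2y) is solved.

step 1 [1y] zero: DF = P = 2489/2500 ≈ 0.995600
step 2 [2y] swap r/1=55/6597: DF=(1 − 55/6597·(0.995600))/(1+55/6597) = 1967/2000 ≈ 0.983500
step 3 [3y] swap r/1=281/29510: DF=(1 − 281/29510·(0.995600+0.983500))/(1+281/29510) = 9719/10000 ≈ 0.971900
step 4 [4y] zero: DF = P = 481/500 ≈ 0.962000
step 5 [5y] swap r/1=761/48369: DF=(1 − 761/48369·(0.995600+0.983500+0.971900+0.962000))/(1+761/48369) = 9239/10000 ≈ 0.923900
step 6 [6y] swap r/1=831/57538: DF=(1 − 831/57538·(0.995600+0.983500+0.971900+0.962000+0.923900))/(1+831/57538) = 9169/10000 ≈ 0.916900

1 1 2489/2500
2 2 1967/2000
3 3 9719/10000
4 4 481/500
5 5 9239/10000
6 6 9169/10000
DF(2y) is solved at step 2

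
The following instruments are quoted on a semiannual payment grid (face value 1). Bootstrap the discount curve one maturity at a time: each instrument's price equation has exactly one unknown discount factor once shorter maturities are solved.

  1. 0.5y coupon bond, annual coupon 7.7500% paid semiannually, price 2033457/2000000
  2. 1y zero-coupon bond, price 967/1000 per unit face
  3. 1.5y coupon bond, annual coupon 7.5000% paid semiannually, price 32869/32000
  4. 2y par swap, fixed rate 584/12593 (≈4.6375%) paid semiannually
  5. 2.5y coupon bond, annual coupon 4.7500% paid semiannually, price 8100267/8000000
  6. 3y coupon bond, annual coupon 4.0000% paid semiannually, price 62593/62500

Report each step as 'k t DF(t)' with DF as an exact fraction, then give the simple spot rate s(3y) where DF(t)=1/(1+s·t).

1 1/2 2447/2500
2 1 967/1000
3 3/2 9197/10000
4 2 2281/2500
5 5/2 4507/5000
6 3 8901/10000
s(3y) = (1/(8901/10000) − 1)/(3) = 1099/26703 ≈ 4.1156%

step 1 [0.5y] bond c/2=31/800: DF=(2033457/2000000 − 31/800·(0))/(1+31/800) = 2447/2500 ≈ 0.978800
step 2 [1y] zero: DF = P = 967/1000 ≈ 0.967000
step 3 [1.5y] bond c/2=3/80: DF=(32869/32000 − 3/80·(0.978800+0.967000))/(1+3/80) = 9197/10000 ≈ 0.919700
step 4 [2y] swap r/2=292/12593: DF=(1 − 292/12593·(0.978800+0.967000+0.919700))/(1+292/12593) = 2281/2500 ≈ 0.912400
step 5 [2.5y] bond c/2=19/800: DF=(8100267/8000000 − 19/800·(0.978800+0.967000+0.919700+0.912400))/(1+19/800) = 4507/5000 ≈ 0.901400
step 6 [3y] bond c/2=1/50: DF=(62593/62500 − 1/50·(0.978800+0.967000+0.919700+0.912400+0.901400))/(1+1/50) = 8901/10000 ≈ 0.890100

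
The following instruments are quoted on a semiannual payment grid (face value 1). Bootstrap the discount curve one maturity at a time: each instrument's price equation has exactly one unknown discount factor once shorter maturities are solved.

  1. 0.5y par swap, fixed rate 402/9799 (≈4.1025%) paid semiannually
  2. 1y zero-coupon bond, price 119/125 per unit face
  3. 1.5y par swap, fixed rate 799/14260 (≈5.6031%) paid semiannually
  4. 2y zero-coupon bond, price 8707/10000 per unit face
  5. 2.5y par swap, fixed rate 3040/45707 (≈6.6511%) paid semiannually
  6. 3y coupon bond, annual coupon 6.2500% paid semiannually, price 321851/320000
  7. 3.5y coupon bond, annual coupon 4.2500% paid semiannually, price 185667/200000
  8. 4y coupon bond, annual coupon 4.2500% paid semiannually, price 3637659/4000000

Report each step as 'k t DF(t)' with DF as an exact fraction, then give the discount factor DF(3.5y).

step 1 [0.5y] swap r/2=201/9799: DF=(1 − 201/9799·(0))/(1+201/9799) = 9799/10000 ≈ 0.979900
step 2 [1y] zero: DF = P = 119/125 ≈ 0.952000
step 3 [1.5y] swap r/2=799/28520: DF=(1 − 799/28520·(0.979900+0.952000))/(1+799/28520) = 9201/10000 ≈ 0.920100
step 4 [2y] zero: DF = P = 8707/10000 ≈ 0.870700
step 5 [2.5y] swap r/2=1520/45707: DF=(1 − 1520/45707·(0.979900+0.952000+0.920100+0.870700))/(1+1520/45707) = 106/125 ≈ 0.848000
step 6 [3y] bond c/2=1/32: DF=(321851/320000 − 1/32·(0.979900+0.952000+0.920100+0.870700+0.848000))/(1+1/32) = 523/625 ≈ 0.836800
step 7 [3.5y] bond c/2=17/800: DF=(185667/200000 − 17/800·(0.979900+0.952000+0.920100+0.870700+0.848000+0.836800))/(1+17/800) = 1593/2000 ≈ 0.796500
step 8 [4y] bond c/2=17/800: DF=(3637659/4000000 − 17/800·(0.979900+0.952000+0.920100+0.870700+0.848000+0.836800+0.796500))/(1+17/800) = 3807/5000 ≈ 0.761400

1 1/2 9799/10000
2 1 119/125
3 3/2 9201/10000
4 2 8707/10000
5 5/2 106/125
6 3 523/625
7 7/2 1593/2000
8 4 3807/5000
DF(3.5y) = 1593/2000 ≈ 0.796500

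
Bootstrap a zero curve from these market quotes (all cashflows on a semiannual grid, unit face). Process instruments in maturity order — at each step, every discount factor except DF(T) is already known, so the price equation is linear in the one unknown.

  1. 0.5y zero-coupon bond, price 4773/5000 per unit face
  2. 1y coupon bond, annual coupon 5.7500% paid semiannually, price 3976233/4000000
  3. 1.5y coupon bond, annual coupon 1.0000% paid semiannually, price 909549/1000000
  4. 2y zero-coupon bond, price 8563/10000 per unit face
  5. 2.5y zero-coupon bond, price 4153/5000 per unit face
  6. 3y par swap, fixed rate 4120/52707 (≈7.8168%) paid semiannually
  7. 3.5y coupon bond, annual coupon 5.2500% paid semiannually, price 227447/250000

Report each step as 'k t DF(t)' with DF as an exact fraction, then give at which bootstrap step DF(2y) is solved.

step 1 [0.5y] zero: DF = P = 4773/5000 ≈ 0.954600
step 2 [1y] bond c/2=23/800: DF=(3976233/4000000 − 23/800·(0.954600))/(1+23/800) = 2349/2500 ≈ 0.939600
step 3 [1.5y] bond c/2=1/200: DF=(909549/1000000 − 1/200·(0.954600+0.939600))/(1+1/200) = 2239/2500 ≈ 0.895600
step 4 [2y] zero: DF = P = 8563/10000 ≈ 0.856300
step 5 [2.5y] zero: DF = P = 4153/5000 ≈ 0.830600
step 6 [3y] swap r/2=2060/52707: DF=(1 − 2060/52707·(0.954600+0.939600+0.895600+0.856300+0.830600))/(1+2060/52707) = 397/500 ≈ 0.794000
step 7 [3.5y] bond c/2=21/800: DF=(227447/250000 − 21/800·(0.954600+0.939600+0.895600+0.856300+0.830600+0.794000))/(1+21/800) = 7517/10000 ≈ 0.751700

1 1/2 4773/5000
2 1 2349/2500
3 3/2 2239/2500
4 2 8563/10000
5 5/2 4153/5000
6 3 397/500
7 7/2 7517/10000
DF(2y) is solved at step 4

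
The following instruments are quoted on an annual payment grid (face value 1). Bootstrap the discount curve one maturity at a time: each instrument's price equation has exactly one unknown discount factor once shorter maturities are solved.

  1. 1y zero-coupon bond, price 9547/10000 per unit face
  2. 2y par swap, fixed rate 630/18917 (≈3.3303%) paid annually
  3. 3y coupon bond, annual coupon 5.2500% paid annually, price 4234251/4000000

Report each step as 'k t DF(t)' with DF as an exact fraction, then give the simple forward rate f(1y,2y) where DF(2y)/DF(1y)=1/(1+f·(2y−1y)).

step 1 [1y] zero: DF = P = 9547/10000 ≈ 0.954700
step 2 [2y] swap r/1=630/18917: DF=(1 − 630/18917·(0.954700))/(1+630/18917) = 937/1000 ≈ 0.937000
step 3 [3y] bond c/1=21/400: DF=(4234251/4000000 − 21/400·(0.954700+0.937000))/(1+21/400) = 4557/5000 ≈ 0.911400

1 1 9547/10000
2 2 937/1000
3 3 4557/5000
f(1y,2y) = ((9547/10000)/(937/1000) − 1)/(1) = 177/9370 ≈ 1.8890%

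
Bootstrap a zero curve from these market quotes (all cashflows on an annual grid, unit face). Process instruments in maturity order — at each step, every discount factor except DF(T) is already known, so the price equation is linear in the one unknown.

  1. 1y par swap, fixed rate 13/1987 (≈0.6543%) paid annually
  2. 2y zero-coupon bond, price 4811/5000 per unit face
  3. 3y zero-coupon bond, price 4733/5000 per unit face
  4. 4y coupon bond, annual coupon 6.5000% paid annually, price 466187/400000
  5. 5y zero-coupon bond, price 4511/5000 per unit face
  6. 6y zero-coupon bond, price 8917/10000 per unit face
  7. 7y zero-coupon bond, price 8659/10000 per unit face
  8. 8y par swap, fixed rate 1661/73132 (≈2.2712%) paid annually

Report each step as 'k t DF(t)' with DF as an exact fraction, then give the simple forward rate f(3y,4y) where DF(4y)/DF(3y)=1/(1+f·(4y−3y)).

1 1 1987/2000
2 2 4811/5000
3 3 4733/5000
4 4 2293/2500
5 5 4511/5000
6 6 8917/10000
7 7 8659/10000
8 8 8339/10000
f(3y,4y) = ((4733/5000)/(2293/2500) − 1)/(1) = 147/4586 ≈ 3.2054%

step 1 [1y] swap r/1=13/1987: DF=(1 − 13/1987·(0))/(1+13/1987) = 1987/2000 ≈ 0.993500
step 2 [2y] zero: DF = P = 4811/5000 ≈ 0.962200
step 3 [3y] zero: DF = P = 4733/5000 ≈ 0.946600
step 4 [4y] bond c/1=13/200: DF=(466187/400000 − 13/200·(0.993500+0.962200+0.946600))/(1+13/200) = 2293/2500 ≈ 0.917200
step 5 [5y] zero: DF = P = 4511/5000 ≈ 0.902200
step 6 [6y] zero: DF = P = 8917/10000 ≈ 0.891700
step 7 [7y] zero: DF = P = 8659/10000 ≈ 0.865900
step 8 [8y] swap r/1=1661/73132: DF=(1 − 1661/73132·(0.993500+0.962200+0.946600+0.917200+0.902200+0.891700+0.865900))/(1+1661/73132) = 8339/10000 ≈ 0.833900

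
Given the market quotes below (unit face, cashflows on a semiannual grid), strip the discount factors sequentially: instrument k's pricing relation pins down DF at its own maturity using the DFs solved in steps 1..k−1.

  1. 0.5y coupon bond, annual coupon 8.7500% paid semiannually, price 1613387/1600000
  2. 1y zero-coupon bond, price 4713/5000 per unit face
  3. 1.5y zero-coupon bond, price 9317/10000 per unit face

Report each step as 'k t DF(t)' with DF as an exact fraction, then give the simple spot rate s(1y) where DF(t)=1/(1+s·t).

1 1/2 9661/10000
2 1 4713/5000
3 3/2 9317/10000
s(1y) = (1/(4713/5000) − 1)/(1) = 287/4713 ≈ 6.0895%

step 1 [0.5y] bond c/2=7/160: DF=(1613387/1600000 − 7/160·(0))/(1+7/160) = 9661/10000 ≈ 0.966100
step 2 [1y] zero: DF = P = 4713/5000 ≈ 0.942600
step 3 [1.5y] zero: DF = P = 9317/10000 ≈ 0.931700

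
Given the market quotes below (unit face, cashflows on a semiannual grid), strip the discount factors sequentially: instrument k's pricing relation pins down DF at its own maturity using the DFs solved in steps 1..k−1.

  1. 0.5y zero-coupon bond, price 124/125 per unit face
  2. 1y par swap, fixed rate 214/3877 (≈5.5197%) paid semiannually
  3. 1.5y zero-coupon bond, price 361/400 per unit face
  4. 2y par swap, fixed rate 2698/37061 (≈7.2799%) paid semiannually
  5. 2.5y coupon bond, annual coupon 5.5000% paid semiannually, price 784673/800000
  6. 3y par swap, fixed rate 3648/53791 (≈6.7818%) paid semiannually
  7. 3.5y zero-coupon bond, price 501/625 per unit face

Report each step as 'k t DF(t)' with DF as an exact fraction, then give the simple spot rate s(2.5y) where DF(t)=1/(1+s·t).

step 1 [0.5y] zero: DF = P = 124/125 ≈ 0.992000
step 2 [1y] swap r/2=107/3877: DF=(1 − 107/3877·(0.992000))/(1+107/3877) = 1893/2000 ≈ 0.946500
step 3 [1.5y] zero: DF = P = 361/400 ≈ 0.902500
step 4 [2y] swap r/2=1349/37061: DF=(1 − 1349/37061·(0.992000+0.946500+0.902500))/(1+1349/37061) = 8651/10000 ≈ 0.865100
step 5 [2.5y] bond c/2=11/400: DF=(784673/800000 − 11/400·(0.992000+0.946500+0.902500+0.865100))/(1+11/400) = 4277/5000 ≈ 0.855400
step 6 [3y] swap r/2=1824/53791: DF=(1 − 1824/53791·(0.992000+0.946500+0.902500+0.865100+0.855400))/(1+1824/53791) = 511/625 ≈ 0.817600
step 7 [3.5y] zero: DF = P = 501/625 ≈ 0.801600

1 1/2 124/125
2 1 1893/2000
3 3/2 361/400
4 2 8651/10000
5 5/2 4277/5000
6 3 511/625
7 7/2 501/625
s(2.5y) = (1/(4277/5000) − 1)/(5/2) = 1446/21385 ≈ 6.7617%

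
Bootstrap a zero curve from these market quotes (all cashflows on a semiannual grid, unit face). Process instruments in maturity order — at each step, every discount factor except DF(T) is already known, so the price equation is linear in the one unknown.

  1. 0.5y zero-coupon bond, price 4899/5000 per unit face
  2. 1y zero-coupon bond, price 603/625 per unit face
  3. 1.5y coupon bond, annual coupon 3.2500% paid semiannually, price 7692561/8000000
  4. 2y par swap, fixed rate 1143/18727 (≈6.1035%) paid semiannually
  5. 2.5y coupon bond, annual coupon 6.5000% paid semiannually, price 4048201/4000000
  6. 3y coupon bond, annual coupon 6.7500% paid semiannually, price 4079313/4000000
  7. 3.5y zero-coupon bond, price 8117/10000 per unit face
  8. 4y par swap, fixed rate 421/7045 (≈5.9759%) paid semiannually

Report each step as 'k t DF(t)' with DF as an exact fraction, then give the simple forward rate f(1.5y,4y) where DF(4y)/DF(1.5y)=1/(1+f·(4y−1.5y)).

step 1 [0.5y] zero: DF = P = 4899/5000 ≈ 0.979800
step 2 [1y] zero: DF = P = 603/625 ≈ 0.964800
step 3 [1.5y] bond c/2=13/800: DF=(7692561/8000000 − 13/800·(0.979800+0.964800))/(1+13/800) = 9151/10000 ≈ 0.915100
step 4 [2y] swap r/2=1143/37454: DF=(1 − 1143/37454·(0.979800+0.964800+0.915100))/(1+1143/37454) = 8857/10000 ≈ 0.885700
step 5 [2.5y] bond c/2=13/400: DF=(4048201/4000000 − 13/400·(0.979800+0.964800+0.915100+0.885700))/(1+13/400) = 8623/10000 ≈ 0.862300
step 6 [3y] bond c/2=27/800: DF=(4079313/4000000 − 27/800·(0.979800+0.964800+0.915100+0.885700+0.862300))/(1+27/800) = 8361/10000 ≈ 0.836100
step 7 [3.5y] zero: DF = P = 8117/10000 ≈ 0.811700
step 8 [4y] swap r/2=421/14090: DF=(1 − 421/14090·(0.979800+0.964800+0.915100+0.885700+0.862300+0.836100+0.811700))/(1+421/14090) = 1579/2000 ≈ 0.789500

1 1/2 4899/5000
2 1 603/625
3 3/2 9151/10000
4 2 8857/10000
5 5/2 8623/10000
6 3 8361/10000
7 7/2 8117/10000
8 4 1579/2000
f(1.5y,4y) = ((9151/10000)/(1579/2000) − 1)/(5/2) = 2512/39475 ≈ 6.3635%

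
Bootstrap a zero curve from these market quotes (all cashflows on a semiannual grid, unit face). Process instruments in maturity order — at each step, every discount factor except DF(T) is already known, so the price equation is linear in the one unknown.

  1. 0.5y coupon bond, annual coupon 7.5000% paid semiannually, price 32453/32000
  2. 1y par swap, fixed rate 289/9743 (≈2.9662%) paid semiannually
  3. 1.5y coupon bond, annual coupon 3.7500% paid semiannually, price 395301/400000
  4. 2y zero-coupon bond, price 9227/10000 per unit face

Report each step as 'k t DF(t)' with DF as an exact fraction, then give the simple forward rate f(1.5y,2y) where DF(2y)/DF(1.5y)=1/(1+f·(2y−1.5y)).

1 1/2 391/400
2 1 9711/10000
3 3/2 4671/5000
4 2 9227/10000
f(1.5y,2y) = ((4671/5000)/(9227/10000) − 1)/(1/2) = 230/9227 ≈ 2.4927%

step 1 [0.5y] bond c/2=3/80: DF=(32453/32000 − 3/80·(0))/(1+3/80) = 391/400 ≈ 0.977500
step 2 [1y] swap r/2=289/19486: DF=(1 − 289/19486·(0.977500))/(1+289/19486) = 9711/10000 ≈ 0.971100
step 3 [1.5y] bond c/2=3/160: DF=(395301/400000 − 3/160·(0.977500+0.971100))/(1+3/160) = 4671/5000 ≈ 0.934200
step 4 [2y] zero: DF = P = 9227/10000 ≈ 0.922700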